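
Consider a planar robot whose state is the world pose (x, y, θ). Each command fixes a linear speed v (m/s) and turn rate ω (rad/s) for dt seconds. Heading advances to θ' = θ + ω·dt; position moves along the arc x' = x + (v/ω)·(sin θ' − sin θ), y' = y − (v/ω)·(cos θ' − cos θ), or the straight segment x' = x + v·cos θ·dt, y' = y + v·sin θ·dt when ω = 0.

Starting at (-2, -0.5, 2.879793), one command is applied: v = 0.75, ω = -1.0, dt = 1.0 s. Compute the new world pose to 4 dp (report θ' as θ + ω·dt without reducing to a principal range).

(-2.5204, -0.0036, 1.8798)

θ' = 2.8798 + -1.0·1.0 = 1.8798
R = v/ω = 0.75/-1.0 = -0.7500
x' = -2 + -0.7500·(sin 1.8798 − sin 2.8798) = -2.5204
y' = -0.5 − -0.7500·(cos 1.8798 − cos 2.8798) = -0.0036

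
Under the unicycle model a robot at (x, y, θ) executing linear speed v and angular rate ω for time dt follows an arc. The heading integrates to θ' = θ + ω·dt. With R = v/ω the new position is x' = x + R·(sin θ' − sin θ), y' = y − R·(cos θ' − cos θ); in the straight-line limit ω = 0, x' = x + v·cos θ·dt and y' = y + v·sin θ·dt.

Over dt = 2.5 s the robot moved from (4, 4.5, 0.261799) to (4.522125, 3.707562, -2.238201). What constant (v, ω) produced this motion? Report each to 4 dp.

Δθ = -2.238201 − 0.261799 = -2.500000
ω = Δθ/dt = -2.500000/2.5 = -1.0000
R = −Δy/(cos θ' − cos θ) = -0.5000
v = R·ω = -0.5000·-1.0000 = 0.5000

v = 0.5000, ω = -1.0000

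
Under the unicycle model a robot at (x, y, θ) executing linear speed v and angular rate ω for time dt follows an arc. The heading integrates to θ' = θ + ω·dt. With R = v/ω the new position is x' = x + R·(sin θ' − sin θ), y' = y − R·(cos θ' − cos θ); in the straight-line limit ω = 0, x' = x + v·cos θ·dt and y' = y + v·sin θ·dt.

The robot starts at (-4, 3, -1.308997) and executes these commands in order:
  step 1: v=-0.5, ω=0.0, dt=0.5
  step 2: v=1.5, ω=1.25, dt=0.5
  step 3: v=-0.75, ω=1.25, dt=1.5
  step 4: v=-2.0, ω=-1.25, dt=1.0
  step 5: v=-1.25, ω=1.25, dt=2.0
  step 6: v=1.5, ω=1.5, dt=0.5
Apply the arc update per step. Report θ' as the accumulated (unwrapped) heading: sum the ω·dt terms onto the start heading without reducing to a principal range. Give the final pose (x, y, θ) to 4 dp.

step 1: θ'=-1.3090 (straight) → pose (-4.0647, 3.2415, -1.3090)
step 2: θ'=-0.6840 (R=1.2000) → pose (-3.6639, 2.6220, -0.6840)
step 3: θ'=1.1910 (R=-0.6000) → pose (-4.6003, 2.3794, 1.1910)
step 4: θ'=-0.0590 (R=1.6000) → pose (-6.1806, 1.3754, -0.0590)
step 5: θ'=2.4410 (R=-1.0000) → pose (-6.8842, -0.3874, 2.4410)
step 6: θ'=3.1910 (R=1.0000) → pose (-7.5783, -0.1531, 3.1910)

(-7.5783, -0.1531, 3.1910)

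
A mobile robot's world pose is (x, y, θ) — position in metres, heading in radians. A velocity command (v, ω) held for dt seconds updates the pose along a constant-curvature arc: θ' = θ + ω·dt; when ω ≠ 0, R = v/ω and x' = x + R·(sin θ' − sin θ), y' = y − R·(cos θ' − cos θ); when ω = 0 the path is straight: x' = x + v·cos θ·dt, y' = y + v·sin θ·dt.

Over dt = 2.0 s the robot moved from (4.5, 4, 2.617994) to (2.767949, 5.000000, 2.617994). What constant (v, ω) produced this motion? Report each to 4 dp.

Δθ = 2.617994 − 2.617994 = 0.000000
ω = Δθ/dt = 0.000000/2.0 = 0.0000
ω = 0 → v = (Δx·cos θ + Δy·sin θ)/dt = 1.0000

v = 1.0000, ω = 0.0000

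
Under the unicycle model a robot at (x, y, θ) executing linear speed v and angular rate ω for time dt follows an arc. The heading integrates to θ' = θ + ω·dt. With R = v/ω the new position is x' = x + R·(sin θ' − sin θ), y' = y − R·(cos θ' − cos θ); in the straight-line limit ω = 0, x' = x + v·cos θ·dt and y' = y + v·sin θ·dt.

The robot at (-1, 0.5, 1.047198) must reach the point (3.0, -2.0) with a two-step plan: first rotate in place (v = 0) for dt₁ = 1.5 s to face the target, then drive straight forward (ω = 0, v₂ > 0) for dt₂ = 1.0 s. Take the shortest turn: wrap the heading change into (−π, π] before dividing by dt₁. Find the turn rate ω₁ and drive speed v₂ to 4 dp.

ω₁ = -1.0705, v₂ = 4.7170

heading to target = atan2(-2−0.5, 3−-1) = -0.5586
Δθ = wrap(-0.5586 − 1.0472) = -1.6058; ω₁ = Δθ/dt₁ = -1.0705
distance = √((3−-1)² + (-2−0.5)²) = 4.7170; v₂ = distance/dt₂ = 4.7170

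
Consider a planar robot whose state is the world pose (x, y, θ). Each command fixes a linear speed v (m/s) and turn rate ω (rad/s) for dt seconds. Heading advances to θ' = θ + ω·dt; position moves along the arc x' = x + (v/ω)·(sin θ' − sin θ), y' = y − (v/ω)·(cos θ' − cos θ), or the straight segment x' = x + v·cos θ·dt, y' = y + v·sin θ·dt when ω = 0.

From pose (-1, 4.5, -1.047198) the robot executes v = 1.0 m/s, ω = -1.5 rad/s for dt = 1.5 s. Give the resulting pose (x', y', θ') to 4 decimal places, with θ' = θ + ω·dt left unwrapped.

(-1.6807, 3.5081, -3.2972)

θ' = -1.0472 + -1.5·1.5 = -3.2972
R = v/ω = 1.0/-1.5 = -0.6667
x' = -1 + -0.6667·(sin -3.2972 − sin -1.0472) = -1.6807
y' = 4.5 − -0.6667·(cos -3.2972 − cos -1.0472) = 3.5081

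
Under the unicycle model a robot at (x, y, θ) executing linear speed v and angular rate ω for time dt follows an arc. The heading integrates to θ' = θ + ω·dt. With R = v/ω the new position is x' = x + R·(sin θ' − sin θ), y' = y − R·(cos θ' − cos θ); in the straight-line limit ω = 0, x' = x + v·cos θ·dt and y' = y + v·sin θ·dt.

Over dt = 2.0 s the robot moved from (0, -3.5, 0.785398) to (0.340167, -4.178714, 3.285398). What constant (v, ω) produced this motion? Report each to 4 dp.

Δθ = 3.285398 − 0.785398 = 2.500000
ω = Δθ/dt = 2.500000/2.0 = 1.2500
R = −Δy/(cos θ' − cos θ) = -0.4000
v = R·ω = -0.4000·1.2500 = -0.5000

v = -0.5000, ω = 1.2500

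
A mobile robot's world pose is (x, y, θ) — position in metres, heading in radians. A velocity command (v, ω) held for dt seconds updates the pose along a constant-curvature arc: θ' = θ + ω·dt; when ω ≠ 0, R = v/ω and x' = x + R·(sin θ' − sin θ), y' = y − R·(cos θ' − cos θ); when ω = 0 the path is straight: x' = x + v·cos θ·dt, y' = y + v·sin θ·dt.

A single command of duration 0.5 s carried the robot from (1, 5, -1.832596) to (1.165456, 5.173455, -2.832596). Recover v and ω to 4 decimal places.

v = -0.5000, ω = -2.0000

Δθ = -2.832596 − -1.832596 = -1.000000
ω = Δθ/dt = -1.000000/0.5 = -2.0000
R = −Δy/(cos θ' − cos θ) = 0.2500
v = R·ω = 0.2500·-2.0000 = -0.5000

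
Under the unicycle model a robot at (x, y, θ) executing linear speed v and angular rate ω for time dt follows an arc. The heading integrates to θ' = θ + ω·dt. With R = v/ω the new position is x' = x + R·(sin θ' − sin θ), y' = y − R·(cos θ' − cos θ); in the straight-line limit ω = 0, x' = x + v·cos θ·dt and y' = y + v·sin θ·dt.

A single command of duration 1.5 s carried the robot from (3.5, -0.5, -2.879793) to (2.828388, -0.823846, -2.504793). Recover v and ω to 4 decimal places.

Δθ = -2.504793 − -2.879793 = 0.375000
ω = Δθ/dt = 0.375000/1.5 = 0.2500
R = Δx/(sin θ' − sin θ) = 2.0000
v = R·ω = 2.0000·0.2500 = 0.5000

v = 0.5000, ω = 0.2500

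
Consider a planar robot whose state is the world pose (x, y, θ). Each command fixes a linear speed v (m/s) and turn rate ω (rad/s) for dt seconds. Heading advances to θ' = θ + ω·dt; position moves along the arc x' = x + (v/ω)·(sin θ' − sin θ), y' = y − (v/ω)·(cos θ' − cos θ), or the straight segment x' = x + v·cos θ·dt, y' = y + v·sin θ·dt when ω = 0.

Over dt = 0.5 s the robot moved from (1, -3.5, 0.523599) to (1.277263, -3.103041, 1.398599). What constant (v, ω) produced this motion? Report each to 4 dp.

Δθ = 1.398599 − 0.523599 = 0.875000
ω = Δθ/dt = 0.875000/0.5 = 1.7500
R = −Δy/(cos θ' − cos θ) = 0.5714
v = R·ω = 0.5714·1.7500 = 1.0000

v = 1.0000, ω = 1.7500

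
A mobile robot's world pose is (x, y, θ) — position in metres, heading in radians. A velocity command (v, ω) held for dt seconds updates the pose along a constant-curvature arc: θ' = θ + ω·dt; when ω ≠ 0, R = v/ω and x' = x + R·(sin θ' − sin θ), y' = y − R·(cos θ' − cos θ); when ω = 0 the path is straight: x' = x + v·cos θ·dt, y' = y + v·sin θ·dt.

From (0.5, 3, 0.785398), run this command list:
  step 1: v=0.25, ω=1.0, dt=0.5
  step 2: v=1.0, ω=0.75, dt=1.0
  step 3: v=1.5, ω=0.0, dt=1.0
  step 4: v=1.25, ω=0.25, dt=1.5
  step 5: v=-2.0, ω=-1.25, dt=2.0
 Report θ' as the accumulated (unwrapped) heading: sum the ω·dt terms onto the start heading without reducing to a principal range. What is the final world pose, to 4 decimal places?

(-2.5392, 4.1172, -0.0896)

step 1: θ'=1.2854 (R=0.2500) → pose (0.5631, 3.1064, 1.2854)
step 2: θ'=2.0354 (R=1.3333) → pose (0.4757, 4.0792, 2.0354)
step 3: θ'=2.0354 (straight) → pose (-0.1964, 5.4202, 2.0354)
step 4: θ'=2.4104 (R=5.0000) → pose (-1.3276, 6.9018, 2.4104)
step 5: θ'=-0.0896 (R=1.6000) → pose (-2.5392, 4.1172, -0.0896)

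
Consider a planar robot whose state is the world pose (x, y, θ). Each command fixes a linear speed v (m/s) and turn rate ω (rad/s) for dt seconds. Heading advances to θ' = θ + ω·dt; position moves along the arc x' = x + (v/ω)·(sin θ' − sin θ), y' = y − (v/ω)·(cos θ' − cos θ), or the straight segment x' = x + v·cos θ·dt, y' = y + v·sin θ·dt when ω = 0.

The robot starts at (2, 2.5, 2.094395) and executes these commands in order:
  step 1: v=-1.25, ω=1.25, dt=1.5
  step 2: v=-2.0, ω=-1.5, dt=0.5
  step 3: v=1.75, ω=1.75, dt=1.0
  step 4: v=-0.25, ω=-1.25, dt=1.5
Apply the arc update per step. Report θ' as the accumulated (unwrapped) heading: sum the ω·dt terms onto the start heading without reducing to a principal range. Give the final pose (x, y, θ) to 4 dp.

step 1: θ'=3.9694 (R=-1.0000) → pose (3.6025, 2.3235, 3.9694)
step 2: θ'=3.2194 (R=1.3333) → pose (4.4808, 2.7508, 3.2194)
step 3: θ'=4.9694 (R=1.0000) → pose (3.5913, 1.4996, 4.9694)
step 4: θ'=3.0944 (R=0.2000) → pose (3.7942, 1.7503, 3.0944)

(3.7942, 1.7503, 3.0944)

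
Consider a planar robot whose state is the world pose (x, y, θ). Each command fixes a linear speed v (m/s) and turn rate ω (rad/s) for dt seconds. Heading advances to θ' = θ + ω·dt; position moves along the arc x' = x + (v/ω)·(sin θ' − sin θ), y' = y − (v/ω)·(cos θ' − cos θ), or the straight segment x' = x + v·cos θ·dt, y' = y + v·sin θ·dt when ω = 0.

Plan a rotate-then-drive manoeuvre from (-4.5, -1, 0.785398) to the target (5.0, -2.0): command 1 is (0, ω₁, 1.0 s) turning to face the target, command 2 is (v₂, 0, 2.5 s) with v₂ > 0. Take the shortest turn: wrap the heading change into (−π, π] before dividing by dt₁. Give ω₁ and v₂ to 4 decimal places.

heading to target = atan2(-2−-1, 5−-4.5) = -0.1049
Δθ = wrap(-0.1049 − 0.7854) = -0.8903; ω₁ = Δθ/dt₁ = -0.8903
distance = √((5−-4.5)² + (-2−-1)²) = 9.5525; v₂ = distance/dt₂ = 3.8210

ω₁ = -0.8903, v₂ = 3.8210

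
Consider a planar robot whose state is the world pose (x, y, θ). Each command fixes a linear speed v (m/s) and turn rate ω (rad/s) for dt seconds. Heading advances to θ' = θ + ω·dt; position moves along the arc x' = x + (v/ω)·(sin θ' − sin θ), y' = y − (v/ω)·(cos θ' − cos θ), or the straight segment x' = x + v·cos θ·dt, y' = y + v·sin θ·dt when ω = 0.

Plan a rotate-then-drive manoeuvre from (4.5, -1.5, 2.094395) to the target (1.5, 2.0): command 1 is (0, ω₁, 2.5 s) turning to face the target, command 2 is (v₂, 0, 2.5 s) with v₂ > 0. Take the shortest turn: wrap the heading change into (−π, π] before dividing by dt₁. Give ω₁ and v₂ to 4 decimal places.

heading to target = atan2(2−-1.5, 1.5−4.5) = 2.2794
Δθ = wrap(2.2794 − 2.0944) = 0.1850; ω₁ = Δθ/dt₁ = 0.0740
distance = √((1.5−4.5)² + (2−-1.5)²) = 4.6098; v₂ = distance/dt₂ = 1.8439

ω₁ = 0.0740, v₂ = 1.8439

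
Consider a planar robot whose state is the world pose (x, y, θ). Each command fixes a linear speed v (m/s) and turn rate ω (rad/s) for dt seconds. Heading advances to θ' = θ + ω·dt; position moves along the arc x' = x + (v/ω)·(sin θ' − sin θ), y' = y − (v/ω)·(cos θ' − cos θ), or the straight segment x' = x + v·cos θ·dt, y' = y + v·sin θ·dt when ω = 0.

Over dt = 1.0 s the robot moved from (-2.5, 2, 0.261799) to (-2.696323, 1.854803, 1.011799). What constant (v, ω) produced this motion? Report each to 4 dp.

Δθ = 1.011799 − 0.261799 = 0.750000
ω = Δθ/dt = 0.750000/1.0 = 0.7500
R = Δx/(sin θ' − sin θ) = -0.3333
v = R·ω = -0.3333·0.7500 = -0.2500

v = -0.2500, ω = 0.7500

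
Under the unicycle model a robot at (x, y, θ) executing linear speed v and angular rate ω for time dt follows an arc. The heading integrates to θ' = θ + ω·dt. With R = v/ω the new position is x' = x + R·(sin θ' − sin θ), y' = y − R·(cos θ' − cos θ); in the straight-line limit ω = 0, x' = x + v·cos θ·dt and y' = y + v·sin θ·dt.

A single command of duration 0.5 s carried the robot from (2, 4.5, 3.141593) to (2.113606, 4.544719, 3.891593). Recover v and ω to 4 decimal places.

Δθ = 3.891593 − 3.141593 = 0.750000
ω = Δθ/dt = 0.750000/0.5 = 1.5000
R = Δx/(sin θ' − sin θ) = -0.1667
v = R·ω = -0.1667·1.5000 = -0.2500

v = -0.2500, ω = 1.5000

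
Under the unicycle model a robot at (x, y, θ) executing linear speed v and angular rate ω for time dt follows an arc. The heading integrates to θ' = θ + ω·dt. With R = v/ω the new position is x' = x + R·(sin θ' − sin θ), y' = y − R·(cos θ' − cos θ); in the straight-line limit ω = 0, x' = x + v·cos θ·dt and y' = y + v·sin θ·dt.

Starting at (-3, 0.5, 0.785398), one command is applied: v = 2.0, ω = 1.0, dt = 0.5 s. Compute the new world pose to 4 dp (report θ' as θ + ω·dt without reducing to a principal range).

θ' = 0.7854 + 1.0·0.5 = 1.2854
R = v/ω = 2.0/1.0 = 2.0000
x' = -3 + 2.0000·(sin 1.2854 − sin 0.7854) = -2.4951
y' = 0.5 − 2.0000·(cos 1.2854 − cos 0.7854) = 1.3511

(-2.4951, 1.3511, 1.2854)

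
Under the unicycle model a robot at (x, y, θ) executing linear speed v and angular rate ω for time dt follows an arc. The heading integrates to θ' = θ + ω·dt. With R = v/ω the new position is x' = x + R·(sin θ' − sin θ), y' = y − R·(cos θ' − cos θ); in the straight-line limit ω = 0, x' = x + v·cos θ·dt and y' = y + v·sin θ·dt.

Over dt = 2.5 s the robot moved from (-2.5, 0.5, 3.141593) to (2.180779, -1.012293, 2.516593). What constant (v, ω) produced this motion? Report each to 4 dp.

v = -2.0000, ω = -0.2500

Δθ = 2.516593 − 3.141593 = -0.625000
ω = Δθ/dt = -0.625000/2.5 = -0.2500
R = Δx/(sin θ' − sin θ) = 8.0000
v = R·ω = 8.0000·-0.2500 = -2.0000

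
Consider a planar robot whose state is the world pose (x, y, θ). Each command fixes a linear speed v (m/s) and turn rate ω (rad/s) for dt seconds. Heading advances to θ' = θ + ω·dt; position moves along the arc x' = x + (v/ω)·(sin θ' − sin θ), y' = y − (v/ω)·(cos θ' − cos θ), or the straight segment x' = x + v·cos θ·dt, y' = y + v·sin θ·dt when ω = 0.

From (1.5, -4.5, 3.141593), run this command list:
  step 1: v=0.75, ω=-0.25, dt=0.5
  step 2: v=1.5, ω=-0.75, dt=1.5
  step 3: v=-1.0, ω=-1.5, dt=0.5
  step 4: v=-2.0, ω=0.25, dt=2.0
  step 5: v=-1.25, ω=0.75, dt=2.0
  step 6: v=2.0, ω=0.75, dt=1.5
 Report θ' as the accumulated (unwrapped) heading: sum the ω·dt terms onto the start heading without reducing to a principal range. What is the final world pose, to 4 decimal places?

(-1.9982, -10.5712, 4.2666)

step 1: θ'=3.0166 (R=-3.0000) → pose (1.1260, -4.4766, 3.0166)
step 2: θ'=1.8916 (R=-2.0000) → pose (-0.5226, -3.1228, 1.8916)
step 3: θ'=1.1416 (R=0.6667) → pose (-0.5491, -3.6105, 1.1416)
step 4: θ'=1.6416 (R=-8.0000) → pose (-1.2547, -7.5056, 1.6416)
step 5: θ'=3.1416 (R=-1.6667) → pose (0.4078, -9.0543, 3.1416)
step 6: θ'=4.2666 (R=2.6667) → pose (-1.9982, -10.5712, 4.2666)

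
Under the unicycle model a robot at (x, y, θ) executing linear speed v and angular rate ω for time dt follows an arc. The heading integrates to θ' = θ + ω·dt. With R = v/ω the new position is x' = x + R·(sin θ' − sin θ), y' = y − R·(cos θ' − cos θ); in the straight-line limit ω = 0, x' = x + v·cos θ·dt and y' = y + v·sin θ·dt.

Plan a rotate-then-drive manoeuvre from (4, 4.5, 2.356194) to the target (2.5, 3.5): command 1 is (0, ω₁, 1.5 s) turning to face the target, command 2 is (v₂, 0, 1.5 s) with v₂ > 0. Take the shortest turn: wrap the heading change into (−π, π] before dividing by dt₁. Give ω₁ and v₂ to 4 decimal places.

ω₁ = 0.9156, v₂ = 1.2019

heading to target = atan2(3.5−4.5, 2.5−4) = -2.5536
Δθ = wrap(-2.5536 − 2.3562) = 1.3734; ω₁ = Δθ/dt₁ = 0.9156
distance = √((2.5−4)² + (3.5−4.5)²) = 1.8028; v₂ = distance/dt₂ = 1.2019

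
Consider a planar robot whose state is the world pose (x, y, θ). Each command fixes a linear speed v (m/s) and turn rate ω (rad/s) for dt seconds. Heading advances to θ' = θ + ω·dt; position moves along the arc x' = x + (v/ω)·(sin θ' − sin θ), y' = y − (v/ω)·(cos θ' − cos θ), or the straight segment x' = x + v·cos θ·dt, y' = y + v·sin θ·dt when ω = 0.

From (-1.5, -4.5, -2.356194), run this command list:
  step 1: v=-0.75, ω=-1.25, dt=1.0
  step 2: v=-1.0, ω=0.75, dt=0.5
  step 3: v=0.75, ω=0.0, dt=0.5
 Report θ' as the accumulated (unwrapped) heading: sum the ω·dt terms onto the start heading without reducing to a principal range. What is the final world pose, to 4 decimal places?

(-0.7023, -4.4903, -3.2312)

step 1: θ'=-3.6062 (R=0.6000) → pose (-0.8069, -4.3879, -3.6062)
step 2: θ'=-3.2312 (R=-1.3333) → pose (-0.3288, -4.5238, -3.2312)
step 3: θ'=-3.2312 (straight) → pose (-0.7023, -4.4903, -3.2312)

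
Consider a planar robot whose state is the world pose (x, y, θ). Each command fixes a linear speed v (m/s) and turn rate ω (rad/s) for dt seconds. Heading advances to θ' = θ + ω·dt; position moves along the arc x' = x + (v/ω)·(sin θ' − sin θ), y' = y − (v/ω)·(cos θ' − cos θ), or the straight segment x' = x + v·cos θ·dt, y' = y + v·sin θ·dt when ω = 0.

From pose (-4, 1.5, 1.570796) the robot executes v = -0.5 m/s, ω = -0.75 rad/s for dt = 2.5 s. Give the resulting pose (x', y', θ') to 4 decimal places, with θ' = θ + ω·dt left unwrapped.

θ' = 1.5708 + -0.75·2.5 = -0.3042
R = v/ω = -0.5/-0.75 = 0.6667
x' = -4 + 0.6667·(sin -0.3042 − sin 1.5708) = -4.8664
y' = 1.5 − 0.6667·(cos -0.3042 − cos 1.5708) = 0.8639

(-4.8664, 0.8639, -0.3042)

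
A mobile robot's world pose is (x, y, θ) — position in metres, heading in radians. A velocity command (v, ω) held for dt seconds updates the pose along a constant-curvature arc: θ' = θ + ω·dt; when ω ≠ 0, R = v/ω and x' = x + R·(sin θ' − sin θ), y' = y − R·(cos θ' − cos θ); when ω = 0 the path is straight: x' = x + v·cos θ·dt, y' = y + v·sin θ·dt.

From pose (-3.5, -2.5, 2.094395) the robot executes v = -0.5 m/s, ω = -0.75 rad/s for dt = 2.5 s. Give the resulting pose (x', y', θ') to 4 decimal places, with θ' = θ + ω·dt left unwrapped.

θ' = 2.0944 + -0.75·2.5 = 0.2194
R = v/ω = -0.5/-0.75 = 0.6667
x' = -3.5 + 0.6667·(sin 0.2194 − sin 2.0944) = -3.9323
y' = -2.5 − 0.6667·(cos 0.2194 − cos 2.0944) = -3.4840

(-3.9323, -3.4840, 0.2194)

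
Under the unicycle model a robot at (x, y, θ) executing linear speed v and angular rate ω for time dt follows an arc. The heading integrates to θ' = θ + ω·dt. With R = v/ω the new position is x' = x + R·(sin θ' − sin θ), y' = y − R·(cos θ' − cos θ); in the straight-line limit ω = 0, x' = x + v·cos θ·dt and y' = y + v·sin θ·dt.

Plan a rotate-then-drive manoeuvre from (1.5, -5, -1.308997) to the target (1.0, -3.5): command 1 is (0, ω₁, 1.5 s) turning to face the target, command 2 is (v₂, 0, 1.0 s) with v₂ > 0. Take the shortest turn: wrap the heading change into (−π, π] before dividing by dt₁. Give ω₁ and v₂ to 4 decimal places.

heading to target = atan2(-3.5−-5, 1−1.5) = 1.8925
Δθ = wrap(1.8925 − -1.3090) = -3.0816; ω₁ = Δθ/dt₁ = -2.0544
distance = √((1−1.5)² + (-3.5−-5)²) = 1.5811; v₂ = distance/dt₂ = 1.5811

ω₁ = -2.0544, v₂ = 1.5811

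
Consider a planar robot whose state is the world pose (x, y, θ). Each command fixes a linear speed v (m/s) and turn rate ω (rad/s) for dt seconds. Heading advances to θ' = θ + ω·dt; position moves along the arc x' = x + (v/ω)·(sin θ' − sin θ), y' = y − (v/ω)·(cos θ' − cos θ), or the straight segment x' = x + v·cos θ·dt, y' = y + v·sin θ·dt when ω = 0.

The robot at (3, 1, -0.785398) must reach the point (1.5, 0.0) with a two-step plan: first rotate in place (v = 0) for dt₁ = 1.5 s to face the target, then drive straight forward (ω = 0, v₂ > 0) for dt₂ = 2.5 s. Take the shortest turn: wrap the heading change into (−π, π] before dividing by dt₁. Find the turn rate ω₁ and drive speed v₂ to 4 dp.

ω₁ = -1.1788, v₂ = 0.7211

heading to target = atan2(0−1, 1.5−3) = -2.5536
Δθ = wrap(-2.5536 − -0.7854) = -1.7682; ω₁ = Δθ/dt₁ = -1.1788
distance = √((1.5−3)² + (0−1)²) = 1.8028; v₂ = distance/dt₂ = 0.7211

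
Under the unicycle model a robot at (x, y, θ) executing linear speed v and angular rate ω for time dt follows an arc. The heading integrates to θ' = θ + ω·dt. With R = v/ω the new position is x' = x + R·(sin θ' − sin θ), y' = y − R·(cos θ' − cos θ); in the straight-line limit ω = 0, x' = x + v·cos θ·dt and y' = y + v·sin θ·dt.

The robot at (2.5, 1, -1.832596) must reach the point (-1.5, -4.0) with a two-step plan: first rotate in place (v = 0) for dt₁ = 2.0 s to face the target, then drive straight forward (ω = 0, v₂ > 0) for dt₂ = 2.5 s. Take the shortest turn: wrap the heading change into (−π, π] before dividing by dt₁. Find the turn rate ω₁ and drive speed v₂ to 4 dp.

ω₁ = -0.2065, v₂ = 2.5612

heading to target = atan2(-4−1, -1.5−2.5) = -2.2455
Δθ = wrap(-2.2455 − -1.8326) = -0.4129; ω₁ = Δθ/dt₁ = -0.2065
distance = √((-1.5−2.5)² + (-4−1)²) = 6.4031; v₂ = distance/dt₂ = 2.5612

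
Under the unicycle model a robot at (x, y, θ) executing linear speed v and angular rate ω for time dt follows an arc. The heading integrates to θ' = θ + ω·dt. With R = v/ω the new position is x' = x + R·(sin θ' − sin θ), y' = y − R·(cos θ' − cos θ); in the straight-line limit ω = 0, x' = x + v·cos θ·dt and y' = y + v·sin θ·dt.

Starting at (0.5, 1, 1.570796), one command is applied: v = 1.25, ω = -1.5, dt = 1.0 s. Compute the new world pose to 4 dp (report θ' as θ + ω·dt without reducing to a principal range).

(1.2744, 1.8312, 0.0708)

θ' = 1.5708 + -1.5·1.0 = 0.0708
R = v/ω = 1.25/-1.5 = -0.8333
x' = 0.5 + -0.8333·(sin 0.0708 − sin 1.5708) = 1.2744
y' = 1 − -0.8333·(cos 0.0708 − cos 1.5708) = 1.8312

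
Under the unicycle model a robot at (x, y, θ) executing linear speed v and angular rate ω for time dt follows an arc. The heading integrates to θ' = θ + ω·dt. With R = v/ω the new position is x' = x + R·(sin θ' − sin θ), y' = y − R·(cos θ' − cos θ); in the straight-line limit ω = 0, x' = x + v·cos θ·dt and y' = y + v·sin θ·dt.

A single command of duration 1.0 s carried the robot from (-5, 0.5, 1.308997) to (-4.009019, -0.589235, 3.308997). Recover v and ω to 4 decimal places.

Δθ = 3.308997 − 1.308997 = 2.000000
ω = Δθ/dt = 2.000000/1.0 = 2.0000
R = −Δy/(cos θ' − cos θ) = -0.8750
v = R·ω = -0.8750·2.0000 = -1.7500

v = -1.7500, ω = 2.0000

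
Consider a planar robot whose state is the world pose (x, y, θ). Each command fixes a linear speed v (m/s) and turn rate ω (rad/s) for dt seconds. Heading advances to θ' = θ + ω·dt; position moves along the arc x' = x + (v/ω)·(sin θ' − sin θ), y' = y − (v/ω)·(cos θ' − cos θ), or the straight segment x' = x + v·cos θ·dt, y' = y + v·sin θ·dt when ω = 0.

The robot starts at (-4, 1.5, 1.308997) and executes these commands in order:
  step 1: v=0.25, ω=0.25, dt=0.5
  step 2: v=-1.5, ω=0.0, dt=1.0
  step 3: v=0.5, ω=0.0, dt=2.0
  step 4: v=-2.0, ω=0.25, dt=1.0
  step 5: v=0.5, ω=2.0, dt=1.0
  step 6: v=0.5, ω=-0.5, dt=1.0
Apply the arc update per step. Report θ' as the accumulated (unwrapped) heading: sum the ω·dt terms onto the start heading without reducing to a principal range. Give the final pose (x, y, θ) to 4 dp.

(-4.9182, -0.8243, 3.1840)

step 1: θ'=1.4340 (R=1.0000) → pose (-3.9753, 1.6224, 1.4340)
step 2: θ'=1.4340 (straight) → pose (-4.1798, 0.1365, 1.4340)
step 3: θ'=1.4340 (straight) → pose (-4.0435, 1.1271, 1.4340)
step 4: θ'=1.6840 (R=-8.0000) → pose (-4.0670, -0.8675, 1.6840)
step 5: θ'=3.6840 (R=0.2500) → pose (-4.4444, -0.6817, 3.6840)
step 6: θ'=3.1840 (R=-1.0000) → pose (-4.9182, -0.8243, 3.1840)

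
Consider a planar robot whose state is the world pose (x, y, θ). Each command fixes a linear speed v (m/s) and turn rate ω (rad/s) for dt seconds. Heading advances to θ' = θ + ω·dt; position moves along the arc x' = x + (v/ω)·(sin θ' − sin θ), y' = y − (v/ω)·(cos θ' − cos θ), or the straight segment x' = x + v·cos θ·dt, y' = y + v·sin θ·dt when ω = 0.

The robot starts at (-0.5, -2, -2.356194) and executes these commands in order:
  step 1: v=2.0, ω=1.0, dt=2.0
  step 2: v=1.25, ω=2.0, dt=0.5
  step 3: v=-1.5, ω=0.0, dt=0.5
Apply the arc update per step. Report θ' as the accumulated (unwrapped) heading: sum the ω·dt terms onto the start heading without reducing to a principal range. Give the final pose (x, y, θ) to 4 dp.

(0.2100, -5.6530, 0.6438)

step 1: θ'=-0.3562 (R=2.0000) → pose (0.2168, -5.2887, -0.3562)
step 2: θ'=0.6438 (R=0.6250) → pose (0.8099, -5.2028, 0.6438)
step 3: θ'=0.6438 (straight) → pose (0.2100, -5.6530, 0.6438)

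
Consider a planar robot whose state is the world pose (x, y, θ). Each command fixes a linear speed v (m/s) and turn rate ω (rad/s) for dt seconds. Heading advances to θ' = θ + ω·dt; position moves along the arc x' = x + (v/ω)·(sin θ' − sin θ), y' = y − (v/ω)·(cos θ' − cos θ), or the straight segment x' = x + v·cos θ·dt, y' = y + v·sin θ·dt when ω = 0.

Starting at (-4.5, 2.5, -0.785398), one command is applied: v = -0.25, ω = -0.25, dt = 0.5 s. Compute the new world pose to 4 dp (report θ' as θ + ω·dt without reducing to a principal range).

(-4.5826, 2.5937, -0.9104)

θ' = -0.7854 + -0.25·0.5 = -0.9104
R = v/ω = -0.25/-0.25 = 1.0000
x' = -4.5 + 1.0000·(sin -0.9104 − sin -0.7854) = -4.5826
y' = 2.5 − 1.0000·(cos -0.9104 − cos -0.7854) = 2.5937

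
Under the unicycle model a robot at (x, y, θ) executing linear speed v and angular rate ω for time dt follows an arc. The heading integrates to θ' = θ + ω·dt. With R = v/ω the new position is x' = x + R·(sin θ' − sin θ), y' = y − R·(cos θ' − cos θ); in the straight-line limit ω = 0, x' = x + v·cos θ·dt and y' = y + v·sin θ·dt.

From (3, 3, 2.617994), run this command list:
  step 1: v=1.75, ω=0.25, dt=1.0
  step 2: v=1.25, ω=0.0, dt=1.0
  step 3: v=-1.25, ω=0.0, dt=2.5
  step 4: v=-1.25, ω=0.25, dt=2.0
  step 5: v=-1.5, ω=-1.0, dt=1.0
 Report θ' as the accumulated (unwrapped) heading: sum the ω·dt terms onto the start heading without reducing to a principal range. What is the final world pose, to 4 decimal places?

(7.0548, 2.7238, 2.3680)

step 1: θ'=2.8680 (R=7.0000) → pose (1.3914, 3.6775, 2.8680)
step 2: θ'=2.8680 (straight) → pose (0.1879, 4.0152, 2.8680)
step 3: θ'=2.8680 (straight) → pose (3.1966, 3.1708, 2.8680)
step 4: θ'=3.3680 (R=-5.0000) → pose (5.6700, 3.1125, 3.3680)
step 5: θ'=2.3680 (R=1.5000) → pose (7.0548, 2.7238, 2.3680)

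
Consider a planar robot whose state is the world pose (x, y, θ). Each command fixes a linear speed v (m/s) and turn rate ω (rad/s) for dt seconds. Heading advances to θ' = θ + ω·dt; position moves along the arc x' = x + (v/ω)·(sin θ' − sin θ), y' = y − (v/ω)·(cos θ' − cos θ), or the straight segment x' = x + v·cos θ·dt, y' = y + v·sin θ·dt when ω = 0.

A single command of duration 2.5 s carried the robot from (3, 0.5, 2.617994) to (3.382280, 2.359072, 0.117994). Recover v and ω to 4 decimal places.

v = 1.0000, ω = -1.0000

Δθ = 0.117994 − 2.617994 = -2.500000
ω = Δθ/dt = -2.500000/2.5 = -1.0000
R = −Δy/(cos θ' − cos θ) = -1.0000
v = R·ω = -1.0000·-1.0000 = 1.0000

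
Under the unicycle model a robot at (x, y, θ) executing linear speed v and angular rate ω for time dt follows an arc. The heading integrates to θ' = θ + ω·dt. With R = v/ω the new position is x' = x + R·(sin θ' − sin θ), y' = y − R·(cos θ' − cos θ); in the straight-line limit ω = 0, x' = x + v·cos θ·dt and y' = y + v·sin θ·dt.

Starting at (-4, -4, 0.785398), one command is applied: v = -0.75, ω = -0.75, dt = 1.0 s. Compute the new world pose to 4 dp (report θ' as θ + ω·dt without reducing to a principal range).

(-4.6717, -4.2923, 0.0354)

θ' = 0.7854 + -0.75·1.0 = 0.0354
R = v/ω = -0.75/-0.75 = 1.0000
x' = -4 + 1.0000·(sin 0.0354 − sin 0.7854) = -4.6717
y' = -4 − 1.0000·(cos 0.0354 − cos 0.7854) = -4.2923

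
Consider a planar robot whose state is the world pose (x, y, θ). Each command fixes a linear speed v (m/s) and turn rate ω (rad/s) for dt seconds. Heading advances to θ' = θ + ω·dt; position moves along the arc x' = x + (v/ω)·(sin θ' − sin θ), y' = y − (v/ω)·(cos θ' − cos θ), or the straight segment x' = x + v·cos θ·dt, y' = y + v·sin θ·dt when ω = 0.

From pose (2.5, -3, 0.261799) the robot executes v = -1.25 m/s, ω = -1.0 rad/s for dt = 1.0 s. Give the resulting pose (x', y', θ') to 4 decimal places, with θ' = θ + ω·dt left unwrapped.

θ' = 0.2618 + -1.0·1.0 = -0.7382
R = v/ω = -1.25/-1.0 = 1.2500
x' = 2.5 + 1.2500·(sin -0.7382 − sin 0.2618) = 1.3353
y' = -3 − 1.2500·(cos -0.7382 − cos 0.2618) = -2.7172

(1.3353, -2.7172, -0.7382)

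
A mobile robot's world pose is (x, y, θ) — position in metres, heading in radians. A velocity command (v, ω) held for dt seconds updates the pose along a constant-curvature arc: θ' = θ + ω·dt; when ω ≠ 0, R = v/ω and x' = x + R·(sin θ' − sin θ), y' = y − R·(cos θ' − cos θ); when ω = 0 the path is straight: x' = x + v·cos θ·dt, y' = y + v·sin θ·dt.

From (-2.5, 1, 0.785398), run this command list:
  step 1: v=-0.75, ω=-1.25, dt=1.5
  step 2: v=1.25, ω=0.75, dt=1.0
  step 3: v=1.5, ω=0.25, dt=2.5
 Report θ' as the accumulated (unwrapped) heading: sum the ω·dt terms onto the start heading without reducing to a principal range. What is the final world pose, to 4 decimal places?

step 1: θ'=-1.0896 (R=0.6000) → pose (-3.4561, 1.1466, -1.0896)
step 2: θ'=-0.3396 (R=1.6667) → pose (-2.5339, 0.3465, -0.3396)
step 3: θ'=0.2854 (R=6.0000) → pose (1.1540, 0.2465, 0.2854)

(1.1540, 0.2465, 0.2854)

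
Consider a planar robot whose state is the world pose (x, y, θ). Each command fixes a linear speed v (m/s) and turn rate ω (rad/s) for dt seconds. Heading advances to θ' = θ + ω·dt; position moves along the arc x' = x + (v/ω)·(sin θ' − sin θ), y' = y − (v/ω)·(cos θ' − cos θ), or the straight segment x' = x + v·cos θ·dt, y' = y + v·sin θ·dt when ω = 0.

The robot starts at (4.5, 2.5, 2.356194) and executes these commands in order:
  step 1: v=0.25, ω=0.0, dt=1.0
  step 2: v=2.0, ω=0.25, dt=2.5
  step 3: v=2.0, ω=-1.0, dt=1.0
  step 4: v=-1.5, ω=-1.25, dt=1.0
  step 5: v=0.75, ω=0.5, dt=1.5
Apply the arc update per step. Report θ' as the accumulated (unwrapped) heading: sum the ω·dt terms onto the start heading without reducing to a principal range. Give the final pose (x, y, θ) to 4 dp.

(-1.3771, 5.7039, 1.4812)

step 1: θ'=2.3562 (straight) → pose (4.3232, 2.6768, 2.3562)
step 2: θ'=2.9812 (R=8.0000) → pose (-0.0559, 4.9172, 2.9812)
step 3: θ'=1.9812 (R=-2.0000) → pose (-1.5704, 6.0936, 1.9812)
step 4: θ'=0.7312 (R=1.2000) → pose (-1.8695, 4.7216, 0.7312)
step 5: θ'=1.4812 (R=1.5000) → pose (-1.3771, 5.7039, 1.4812)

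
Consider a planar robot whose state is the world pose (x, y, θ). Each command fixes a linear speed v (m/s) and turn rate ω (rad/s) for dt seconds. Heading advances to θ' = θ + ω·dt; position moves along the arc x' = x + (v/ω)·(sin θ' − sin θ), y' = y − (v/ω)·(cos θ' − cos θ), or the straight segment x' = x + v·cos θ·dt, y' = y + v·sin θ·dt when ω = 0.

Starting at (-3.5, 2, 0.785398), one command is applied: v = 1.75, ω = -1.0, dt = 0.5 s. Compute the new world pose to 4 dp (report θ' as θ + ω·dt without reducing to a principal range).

(-2.7553, 2.4418, 0.2854)

θ' = 0.7854 + -1.0·0.5 = 0.2854
R = v/ω = 1.75/-1.0 = -1.7500
x' = -3.5 + -1.7500·(sin 0.2854 − sin 0.7854) = -2.7553
y' = 2 − -1.7500·(cos 0.2854 − cos 0.7854) = 2.4418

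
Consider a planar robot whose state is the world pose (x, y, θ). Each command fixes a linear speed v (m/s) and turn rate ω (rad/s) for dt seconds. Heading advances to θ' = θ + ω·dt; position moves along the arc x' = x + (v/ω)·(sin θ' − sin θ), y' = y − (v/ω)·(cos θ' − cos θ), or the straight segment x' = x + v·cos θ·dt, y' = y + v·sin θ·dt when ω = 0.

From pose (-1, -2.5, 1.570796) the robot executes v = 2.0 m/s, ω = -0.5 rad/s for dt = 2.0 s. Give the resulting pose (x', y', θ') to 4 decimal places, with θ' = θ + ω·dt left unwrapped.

θ' = 1.5708 + -0.5·2.0 = 0.5708
R = v/ω = 2.0/-0.5 = -4.0000
x' = -1 + -4.0000·(sin 0.5708 − sin 1.5708) = 0.8388
y' = -2.5 − -4.0000·(cos 0.5708 − cos 1.5708) = 0.8659

(0.8388, 0.8659, 0.5708)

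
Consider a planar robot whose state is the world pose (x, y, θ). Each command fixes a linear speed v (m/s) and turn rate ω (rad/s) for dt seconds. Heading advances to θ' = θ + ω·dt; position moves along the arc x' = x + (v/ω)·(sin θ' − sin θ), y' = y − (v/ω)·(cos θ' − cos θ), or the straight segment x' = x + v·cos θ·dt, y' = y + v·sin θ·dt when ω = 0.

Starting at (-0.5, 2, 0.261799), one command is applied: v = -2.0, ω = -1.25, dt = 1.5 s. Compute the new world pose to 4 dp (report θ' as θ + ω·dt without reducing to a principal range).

θ' = 0.2618 + -1.25·1.5 = -1.6132
R = v/ω = -2.0/-1.25 = 1.6000
x' = -0.5 + 1.6000·(sin -1.6132 − sin 0.2618) = -2.5127
y' = 2 − 1.6000·(cos -1.6132 − cos 0.2618) = 3.6133

(-2.5127, 3.6133, -1.6132)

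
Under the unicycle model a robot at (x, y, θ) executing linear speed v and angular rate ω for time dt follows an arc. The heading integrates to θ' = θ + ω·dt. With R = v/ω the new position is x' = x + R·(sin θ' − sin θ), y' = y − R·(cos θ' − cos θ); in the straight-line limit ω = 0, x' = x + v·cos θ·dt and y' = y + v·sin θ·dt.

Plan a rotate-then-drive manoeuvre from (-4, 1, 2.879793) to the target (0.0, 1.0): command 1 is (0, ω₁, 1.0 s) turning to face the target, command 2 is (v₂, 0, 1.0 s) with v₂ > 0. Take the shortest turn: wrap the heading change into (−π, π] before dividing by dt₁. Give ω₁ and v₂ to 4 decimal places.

ω₁ = -2.8798, v₂ = 4.0000

heading to target = atan2(1−1, 0−-4) = 0.0000
Δθ = wrap(0.0000 − 2.8798) = -2.8798; ω₁ = Δθ/dt₁ = -2.8798
distance = √((0−-4)² + (1−1)²) = 4.0000; v₂ = distance/dt₂ = 4.0000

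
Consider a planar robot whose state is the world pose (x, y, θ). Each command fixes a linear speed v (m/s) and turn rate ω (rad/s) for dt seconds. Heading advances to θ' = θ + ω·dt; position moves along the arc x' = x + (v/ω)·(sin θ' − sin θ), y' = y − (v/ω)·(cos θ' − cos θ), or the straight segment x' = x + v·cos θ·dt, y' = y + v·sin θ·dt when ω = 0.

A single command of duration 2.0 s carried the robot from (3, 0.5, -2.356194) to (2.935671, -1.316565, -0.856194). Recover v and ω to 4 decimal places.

Δθ = -0.856194 − -2.356194 = 1.500000
ω = Δθ/dt = 1.500000/2.0 = 0.7500
R = −Δy/(cos θ' − cos θ) = 1.3333
v = R·ω = 1.3333·0.7500 = 1.0000

v = 1.0000, ω = 0.7500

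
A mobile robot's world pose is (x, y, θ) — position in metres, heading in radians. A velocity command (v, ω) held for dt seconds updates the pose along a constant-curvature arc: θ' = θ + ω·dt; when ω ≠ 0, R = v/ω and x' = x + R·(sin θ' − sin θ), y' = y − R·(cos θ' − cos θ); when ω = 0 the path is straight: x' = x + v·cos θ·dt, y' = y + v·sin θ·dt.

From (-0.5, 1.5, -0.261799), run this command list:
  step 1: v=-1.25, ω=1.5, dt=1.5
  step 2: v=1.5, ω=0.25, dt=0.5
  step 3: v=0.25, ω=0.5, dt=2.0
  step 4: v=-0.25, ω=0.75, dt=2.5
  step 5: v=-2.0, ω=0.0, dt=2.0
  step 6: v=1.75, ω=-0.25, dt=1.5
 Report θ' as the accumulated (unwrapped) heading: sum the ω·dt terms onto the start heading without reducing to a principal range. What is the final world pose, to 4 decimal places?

step 1: θ'=1.9882 (R=-0.8333) → pose (-1.4775, 0.3572, 1.9882)
step 2: θ'=2.1132 (R=6.0000) → pose (-1.8235, 1.0221, 2.1132)
step 3: θ'=3.1132 (R=0.5000) → pose (-2.2376, 1.2638, 3.1132)
step 4: θ'=4.9882 (R=-0.3333) → pose (-1.9074, 1.6878, 4.9882)
step 5: θ'=4.9882 (straight) → pose (-2.9967, 5.5366, 4.9882)
step 6: θ'=4.6132 (R=-7.0000) → pose (-2.7665, 2.9371, 4.6132)

(-2.7665, 2.9371, 4.6132)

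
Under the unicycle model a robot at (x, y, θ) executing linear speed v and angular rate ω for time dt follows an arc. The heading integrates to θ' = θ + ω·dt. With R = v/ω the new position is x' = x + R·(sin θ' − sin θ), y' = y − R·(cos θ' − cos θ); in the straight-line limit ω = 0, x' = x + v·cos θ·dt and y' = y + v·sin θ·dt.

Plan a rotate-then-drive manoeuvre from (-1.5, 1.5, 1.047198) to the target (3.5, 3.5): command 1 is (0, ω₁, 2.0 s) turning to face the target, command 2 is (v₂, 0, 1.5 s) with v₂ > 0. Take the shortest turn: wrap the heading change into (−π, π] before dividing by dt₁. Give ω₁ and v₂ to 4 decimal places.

ω₁ = -0.3333, v₂ = 3.5901

heading to target = atan2(3.5−1.5, 3.5−-1.5) = 0.3805
Δθ = wrap(0.3805 − 1.0472) = -0.6667; ω₁ = Δθ/dt₁ = -0.3333
distance = √((3.5−-1.5)² + (3.5−1.5)²) = 5.3852; v₂ = distance/dt₂ = 3.5901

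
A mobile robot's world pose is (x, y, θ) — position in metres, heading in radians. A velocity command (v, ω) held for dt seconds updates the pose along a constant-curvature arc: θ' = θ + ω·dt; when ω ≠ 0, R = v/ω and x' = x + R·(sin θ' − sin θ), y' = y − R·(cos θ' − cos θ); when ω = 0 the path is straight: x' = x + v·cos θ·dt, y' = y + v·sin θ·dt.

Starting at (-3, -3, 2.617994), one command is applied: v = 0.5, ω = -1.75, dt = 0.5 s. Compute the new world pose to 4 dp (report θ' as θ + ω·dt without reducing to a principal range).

θ' = 2.6180 + -1.75·0.5 = 1.7430
R = v/ω = 0.5/-1.75 = -0.2857
x' = -3 + -0.2857·(sin 1.7430 − sin 2.6180) = -3.1386
y' = -3 − -0.2857·(cos 1.7430 − cos 2.6180) = -2.8015

(-3.1386, -2.8015, 1.7430)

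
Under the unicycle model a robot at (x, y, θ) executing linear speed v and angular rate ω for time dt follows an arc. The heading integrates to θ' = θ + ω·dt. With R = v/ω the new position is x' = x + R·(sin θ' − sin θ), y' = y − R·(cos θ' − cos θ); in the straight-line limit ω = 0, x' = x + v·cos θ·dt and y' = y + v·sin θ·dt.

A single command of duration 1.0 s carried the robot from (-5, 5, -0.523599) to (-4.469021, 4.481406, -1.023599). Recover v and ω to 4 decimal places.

Δθ = -1.023599 − -0.523599 = -0.500000
ω = Δθ/dt = -0.500000/1.0 = -0.5000
R = Δx/(sin θ' − sin θ) = -1.5000
v = R·ω = -1.5000·-0.5000 = 0.7500

v = 0.7500, ω = -0.5000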